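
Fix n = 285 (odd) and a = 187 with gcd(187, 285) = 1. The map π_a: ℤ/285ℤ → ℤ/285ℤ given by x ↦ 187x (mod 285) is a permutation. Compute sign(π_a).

Orbit of 196 under x↦187x: [196, 172, 244, 28, 106, 157, 4]… (length divides ord_285(187)).
π_187 has 18 disjoint cycles with lengths [36, 36, 36, 36, 36, 36, 9, 9, 9, 9, 9, 9, 4, 4, 4, 1, 1, 1] on {0,…,284}.
18 cycles on 285: each ℓ→(−1)^(ℓ−1), product (−1)^267 = -1.
Via Zolotarev, sign(π_{187}) = (187|285) = -1.

-1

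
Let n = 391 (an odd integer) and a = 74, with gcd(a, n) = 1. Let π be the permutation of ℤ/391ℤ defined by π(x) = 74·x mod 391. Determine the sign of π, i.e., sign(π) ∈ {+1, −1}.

+1

Orbit of 275 under x↦74x: [275, 18, 159, 36, 318, 72, 245]… (length divides ord_391(74)).
5 cycles of lengths [176, 176, 22, 16, 1].
n − c = 391 − 5 = 386; sign = (−1)^386 = +1.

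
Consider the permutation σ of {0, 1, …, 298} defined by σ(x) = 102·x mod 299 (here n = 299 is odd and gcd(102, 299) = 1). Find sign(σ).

+1

Orbit of 122 under x↦102x: [122, 185, 33, 77, 80, 87, 203]… (length divides ord_299(102)).
Decompose π into cycles: lengths [132, 132, 22, 12, 1] (5 cycles, including the fixed point 0).
With 5 cycles on 299 points, sign = (−1)^{299−5} = +1.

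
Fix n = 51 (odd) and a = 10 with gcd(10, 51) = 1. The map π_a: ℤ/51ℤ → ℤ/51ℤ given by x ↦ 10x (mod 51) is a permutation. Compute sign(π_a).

-1

Trace 28: π^k(28) = [28, 25, 46, 1, 10, 49, 31] for k=0..6.
The orbit structure of x ↦ 10x mod 51: 6 orbits of sizes [16, 16, 16, 1, 1, 1].
n − c = 51 − 6 = 45; sign = (−1)^45 = -1.
Zolotarev: (10|51) = -1, matching the cycle-count sign.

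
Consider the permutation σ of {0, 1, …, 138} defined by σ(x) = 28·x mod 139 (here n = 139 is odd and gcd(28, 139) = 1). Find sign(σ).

+1

Start at x=54: 54 → 122 → 80 → 16 → 31 → 34 → 118 → … (one orbit).
Decompose π into cycles: lengths [69, 69, 1] (3 cycles, including the fixed point 0).
3 cycles on 139: each ℓ→(−1)^(ℓ−1), product (−1)^136 = +1.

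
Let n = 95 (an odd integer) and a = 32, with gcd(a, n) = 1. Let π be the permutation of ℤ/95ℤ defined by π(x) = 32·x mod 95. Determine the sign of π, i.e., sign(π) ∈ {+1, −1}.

+1

Orbit of 9 under x↦32x: [9, 3, 1, 32, 74, 88, 61]… (length divides ord_95(32)).
The orbit structure of x ↦ 32x mod 95: 5 orbits of sizes [36, 36, 18, 4, 1].
5 cycles on 95: each ℓ→(−1)^(ℓ−1), product (−1)^90 = +1.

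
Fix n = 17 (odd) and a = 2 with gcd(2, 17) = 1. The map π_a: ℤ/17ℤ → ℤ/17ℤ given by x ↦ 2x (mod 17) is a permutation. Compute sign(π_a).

Trace 16: π^k(16) = [16, 15, 13, 9, 1, 2, 4] for k=0..6.
Cycle lengths of π_2 on ℤ/17ℤ: [8, 8, 1]; 3 cycles in total.
Σ(ℓ_i−1) = 17−3 = 14; sign = (−1)^14 = +1.
Zolotarev: (2|17) = +1, matching the cycle-count sign.

+1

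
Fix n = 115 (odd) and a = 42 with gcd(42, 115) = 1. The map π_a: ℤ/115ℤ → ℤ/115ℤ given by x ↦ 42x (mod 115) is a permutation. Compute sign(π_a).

Trace 28: π^k(28) = [28, 26, 57, 94, 38, 101, 102] for k=0..6.
Cycle type of π: 44×2 + 22 + 4 + 1; total 5 cycles.
5 cycles on 115: each ℓ→(−1)^(ℓ−1), product (−1)^110 = +1.

+1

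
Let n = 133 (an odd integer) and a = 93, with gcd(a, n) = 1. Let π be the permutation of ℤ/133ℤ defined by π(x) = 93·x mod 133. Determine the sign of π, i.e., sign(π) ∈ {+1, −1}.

+1

Start at x=64: 64 → 100 → 123 → 1 → 93 → 4 → 106 → … (one orbit).
The orbit structure of x ↦ 93x mod 133: 17 orbits of sizes [9, 9, 9, 9, 9, 9, 9, 9, 9, 9, 9, 9, 9, 9, 3, 3, 1].
sign(π) = (−1)^{n − #cycles} = (−1)^{133−17} = (−1)^116 = +1.
Check: (93/133) = +1 by Zolotarev.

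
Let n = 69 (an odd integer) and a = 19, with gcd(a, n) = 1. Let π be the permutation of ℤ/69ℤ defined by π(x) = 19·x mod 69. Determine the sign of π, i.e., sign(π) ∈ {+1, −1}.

-1

Start at x=4: 4 → 7 → 64 → 43 → 58 → 67 → 31 → … (one orbit).
π_19 has 6 disjoint cycles with lengths [22, 22, 22, 1, 1, 1] on {0,…,68}.
sign(π) = (−1)^{n − #cycles} = (−1)^{69−6} = (−1)^63 = -1.
Via Zolotarev, sign(π_{19}) = (19|69) = -1.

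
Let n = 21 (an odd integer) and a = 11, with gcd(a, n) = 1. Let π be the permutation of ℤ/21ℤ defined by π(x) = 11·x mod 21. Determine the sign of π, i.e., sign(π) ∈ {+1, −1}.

Orbit of 2 under x↦11x: [2, 1, 11, 16, 8, 4]… (length divides ord_21(11)).
π_11 has 6 disjoint cycles with lengths [6, 6, 3, 3, 2, 1] on {0,…,20}.
21 − 6 = 15 transpositions; sign(π) = (−1)^15 = -1.
Check: (11/21) = -1 by Zolotarev.

-1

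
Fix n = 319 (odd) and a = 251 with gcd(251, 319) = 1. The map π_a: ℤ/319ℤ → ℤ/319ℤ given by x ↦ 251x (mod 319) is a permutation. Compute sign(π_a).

Start at x=207: 207 → 279 → 168 → 60 → 67 → 229 → 59 → … (one orbit).
Decompose π into cycles: lengths [140, 140, 28, 5, 5, 1] (6 cycles, including the fixed point 0).
319 − 6 = 313 transpositions; sign(π) = (−1)^313 = -1.

-1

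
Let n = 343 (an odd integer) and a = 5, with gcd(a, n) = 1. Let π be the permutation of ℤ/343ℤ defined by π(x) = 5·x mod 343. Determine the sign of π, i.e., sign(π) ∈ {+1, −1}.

-1

Start at x=5: 5 → 25 → 125 → 282 → 38 → 190 → 264 → … (one orbit).
Cycle lengths of π_5 on ℤ/343ℤ: [294, 42, 6, 1]; 4 cycles in total.
4 cycles on 343: each ℓ→(−1)^(ℓ−1), product (−1)^339 = -1.
Zolotarev: (5|343) = -1, matching the cycle-count sign.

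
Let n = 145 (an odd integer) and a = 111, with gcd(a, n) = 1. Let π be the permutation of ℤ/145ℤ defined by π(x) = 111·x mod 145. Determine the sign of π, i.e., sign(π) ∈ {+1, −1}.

+1

Orbit of 111 under x↦111x: [111, 141, 136, 16, 36, 81, 1]… (length divides ord_145(111)).
Cycle type of π: 7×20 + 1×5; total 25 cycles.
With 25 cycles on 145 points, sign = (−1)^{145−25} = +1.
Zolotarev: (111|145) = +1, matching the cycle-count sign.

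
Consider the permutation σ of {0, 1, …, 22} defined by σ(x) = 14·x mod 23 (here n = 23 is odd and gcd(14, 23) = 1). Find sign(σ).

-1

Start at x=16: 16 → 17 → 8 → 20 → 4 → 10 → 2 → … (one orbit).
Cycle lengths of π_14 on ℤ/23ℤ: [22, 1]; 2 cycles in total.
sign(π) = (−1)^{n − #cycles} = (−1)^{23−2} = (−1)^21 = -1.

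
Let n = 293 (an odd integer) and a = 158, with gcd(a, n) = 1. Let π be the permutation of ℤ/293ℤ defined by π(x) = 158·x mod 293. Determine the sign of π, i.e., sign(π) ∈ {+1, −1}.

+1

Trace 9: π^k(9) = [9, 250, 238, 100, 271, 40, 167] for k=0..6.
Cycle type of π: 146×2 + 1; total 3 cycles.
Σ(ℓ_i−1) = 293−3 = 290; sign = (−1)^290 = +1.
(158|293)_J = +1 (Zolotarev's lemma cross-check).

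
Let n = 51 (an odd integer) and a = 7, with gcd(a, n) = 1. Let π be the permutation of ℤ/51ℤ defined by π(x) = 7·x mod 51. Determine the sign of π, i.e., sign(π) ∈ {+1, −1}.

Orbit of 10 under x↦7x: [10, 19, 31, 13, 40, 25, 22]… (length divides ord_51(7)).
Cycle type of π: 16×3 + 1×3; total 6 cycles.
51 − 6 = 45 transpositions; sign(π) = (−1)^45 = -1.
Zolotarev: (7|51) = -1, matching the cycle-count sign.

-1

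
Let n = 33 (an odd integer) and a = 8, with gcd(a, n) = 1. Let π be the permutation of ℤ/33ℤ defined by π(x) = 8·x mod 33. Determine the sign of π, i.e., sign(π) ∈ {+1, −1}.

+1

Orbit of 17 under x↦8x: [17, 4, 32, 25, 2, 16, 29]… (length divides ord_33(8)).
Cycle type of π: 10×3 + 2 + 1; total 5 cycles.
sign(π) = (−1)^{n − #cycles} = (−1)^{33−5} = (−1)^28 = +1.
(8|33)_J = +1 (Zolotarev's lemma cross-check).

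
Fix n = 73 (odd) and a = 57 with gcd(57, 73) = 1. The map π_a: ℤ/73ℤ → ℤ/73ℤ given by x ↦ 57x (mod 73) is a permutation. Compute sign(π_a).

+1

Orbit of 16 under x↦57x: [16, 36, 8, 18, 4, 9, 2]… (length divides ord_73(57)).
Cycle lengths of π_57 on ℤ/73ℤ: [18, 18, 18, 18, 1]; 5 cycles in total.
5 cycles on 73: each ℓ→(−1)^(ℓ−1), product (−1)^68 = +1.
(57|73)_J = +1 (Zolotarev's lemma cross-check).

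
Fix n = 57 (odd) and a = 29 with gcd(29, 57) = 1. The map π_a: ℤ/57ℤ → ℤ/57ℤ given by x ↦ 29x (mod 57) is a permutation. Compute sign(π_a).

Start at x=32: 32 → 16 → 8 → 4 → 2 → 1 → 29 → … (one orbit).
Decompose π into cycles: lengths [18, 18, 18, 2, 1] (5 cycles, including the fixed point 0).
With 5 cycles on 57 points, sign = (−1)^{57−5} = +1.
Via Zolotarev, sign(π_{29}) = (29|57) = +1.

+1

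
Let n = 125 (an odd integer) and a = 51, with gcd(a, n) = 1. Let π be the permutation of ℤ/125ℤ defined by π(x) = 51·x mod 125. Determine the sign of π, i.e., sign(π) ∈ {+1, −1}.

Orbit of 101 under x↦51x: [101, 26, 76, 1, 51]… (length divides ord_125(51)).
π_51 has 45 disjoint cycles with lengths [5, 5, 5, 5, 5, 5, 5, 5, 5, 5, 5, 5, 5, 5, 5, 5, 5, 5, 5, 5, 1, 1, 1, 1, 1, 1, 1, 1, 1, 1, 1, 1, 1, 1, 1, 1, 1, 1, 1, 1, 1, 1, 1, 1, 1] on {0,…,124}.
125 − 45 = 80 transpositions; sign(π) = (−1)^80 = +1.
Check: (51/125) = +1 by Zolotarev.

+1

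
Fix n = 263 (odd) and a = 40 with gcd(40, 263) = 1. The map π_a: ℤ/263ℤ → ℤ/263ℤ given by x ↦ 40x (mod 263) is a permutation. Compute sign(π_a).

Start at x=60: 60 → 33 → 5 → 200 → 110 → 192 → 53 → … (one orbit).
The orbit structure of x ↦ 40x mod 263: 2 orbits of sizes [262, 1].
263 − 2 = 261 transpositions; sign(π) = (−1)^261 = -1.
(40|263)_J = -1 (Zolotarev's lemma cross-check).

-1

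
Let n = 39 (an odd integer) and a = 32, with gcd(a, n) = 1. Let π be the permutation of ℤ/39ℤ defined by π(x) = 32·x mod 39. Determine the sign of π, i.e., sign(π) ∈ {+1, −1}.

+1

Orbit of 16 under x↦32x: [16, 5, 4, 11, 1, 32, 10]… (length divides ord_39(32)).
Decompose π into cycles: lengths [12, 12, 12, 2, 1] (5 cycles, including the fixed point 0).
5 cycles on 39: each ℓ→(−1)^(ℓ−1), product (−1)^34 = +1.
The Jacobi symbol (32|39) = +1 (Zolotarev) agrees.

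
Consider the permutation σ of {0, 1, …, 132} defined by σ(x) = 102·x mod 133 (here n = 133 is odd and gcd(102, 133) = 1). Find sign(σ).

Trace 102: π^k(102) = [102, 30, 1] for k=0..2.
Cycle type of π: 3×44 + 1; total 45 cycles.
sign(π) = (−1)^{n − #cycles} = (−1)^{133−45} = (−1)^88 = +1.
Via Zolotarev, sign(π_{102}) = (102|133) = +1.

+1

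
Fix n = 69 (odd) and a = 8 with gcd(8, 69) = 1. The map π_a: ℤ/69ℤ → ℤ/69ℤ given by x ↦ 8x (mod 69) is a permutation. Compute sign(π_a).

-1

Trace 52: π^k(52) = [52, 2, 16, 59, 58, 50, 55] for k=0..6.
The orbit structure of x ↦ 8x mod 69: 6 orbits of sizes [22, 22, 11, 11, 2, 1].
6 cycles on 69: each ℓ→(−1)^(ℓ−1), product (−1)^63 = -1.
Check: (8/69) = -1 by Zolotarev.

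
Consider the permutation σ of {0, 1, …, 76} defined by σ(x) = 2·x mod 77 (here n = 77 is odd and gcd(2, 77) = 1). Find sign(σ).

Trace 8: π^k(8) = [8, 16, 32, 64, 51, 25, 50] for k=0..6.
Cycle type of π: 30×2 + 10 + 3×2 + 1; total 6 cycles.
n − c = 77 − 6 = 71; sign = (−1)^71 = -1.
(2|77)_J = -1 (Zolotarev's lemma cross-check).

-1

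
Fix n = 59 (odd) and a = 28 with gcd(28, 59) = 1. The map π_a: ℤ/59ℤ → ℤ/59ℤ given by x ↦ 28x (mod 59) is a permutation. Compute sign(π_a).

Trace 26: π^k(26) = [26, 20, 29, 45, 21, 57, 3] for k=0..6.
π_28 has 3 disjoint cycles with lengths [29, 29, 1] on {0,…,58}.
3 cycles on 59: each ℓ→(−1)^(ℓ−1), product (−1)^56 = +1.
(28|59)_J = +1 (Zolotarev's lemma cross-check).

+1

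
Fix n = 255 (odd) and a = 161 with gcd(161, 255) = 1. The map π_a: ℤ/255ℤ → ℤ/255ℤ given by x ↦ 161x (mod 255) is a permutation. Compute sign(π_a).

Orbit of 106 under x↦161x: [106, 236, 1, 161, 166, 206, 16]… (length divides ord_255(161)).
Cycle lengths of π_161 on ℤ/255ℤ: [8, 8, 8, 8, 8, 8, 8, 8, 8, 8, 8, 8, 8, 8, 8, 8, 8, 8, 8, 8, 8, 8, 8, 8, 8, 8, 8, 8, 8, 8, 2, 2, 2, 2, 2, 1, 1, 1, 1, 1]; 40 cycles in total.
40 cycles on 255: each ℓ→(−1)^(ℓ−1), product (−1)^215 = -1.

-1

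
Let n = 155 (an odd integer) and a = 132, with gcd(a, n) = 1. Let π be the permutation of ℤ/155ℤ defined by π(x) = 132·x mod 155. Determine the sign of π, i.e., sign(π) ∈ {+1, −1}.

-1

Trace 39: π^k(39) = [39, 33, 16, 97, 94, 8, 126] for k=0..6.
The orbit structure of x ↦ 132x mod 155: 14 orbits of sizes [20, 20, 20, 20, 20, 20, 5, 5, 5, 5, 5, 5, 4, 1].
With 14 cycles on 155 points, sign = (−1)^{155−14} = -1.
(132|155)_J = -1 (Zolotarev's lemma cross-check).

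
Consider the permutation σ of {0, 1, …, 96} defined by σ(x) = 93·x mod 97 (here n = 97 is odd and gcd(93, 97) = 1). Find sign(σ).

+1

Orbit of 9 under x↦93x: [9, 61, 47, 6, 73, 96, 4]… (length divides ord_97(93)).
π_93 has 5 disjoint cycles with lengths [24, 24, 24, 24, 1] on {0,…,96}.
sign(π) = (−1)^{n − #cycles} = (−1)^{97−5} = (−1)^92 = +1.
Check: (93/97) = +1 by Zolotarev.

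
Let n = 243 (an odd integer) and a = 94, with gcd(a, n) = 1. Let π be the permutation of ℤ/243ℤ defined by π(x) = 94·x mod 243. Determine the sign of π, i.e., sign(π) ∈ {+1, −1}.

Trace 82: π^k(82) = [82, 175, 169, 91, 49, 232, 181] for k=0..6.
π_94 has 11 disjoint cycles with lengths [81, 81, 27, 27, 9, 9, 3, 3, 1, 1, 1] on {0,…,242}.
11 cycles on 243: each ℓ→(−1)^(ℓ−1), product (−1)^232 = +1.
The Jacobi symbol (94|243) = +1 (Zolotarev) agrees.

+1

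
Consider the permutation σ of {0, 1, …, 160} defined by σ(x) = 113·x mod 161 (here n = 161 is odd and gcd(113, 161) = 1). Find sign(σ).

Start at x=99: 99 → 78 → 120 → 36 → 43 → 29 → 57 → … (one orbit).
Cycle type of π: 22×7 + 1×7; total 14 cycles.
n − c = 161 − 14 = 147; sign = (−1)^147 = -1.

-1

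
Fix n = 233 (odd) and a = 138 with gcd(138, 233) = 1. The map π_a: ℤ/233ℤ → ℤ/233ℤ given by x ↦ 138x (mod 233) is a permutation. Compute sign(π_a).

-1

Trace 37: π^k(37) = [37, 213, 36, 75, 98, 10, 215] for k=0..6.
The orbit structure of x ↦ 138x mod 233: 2 orbits of sizes [232, 1].
Σ(ℓ_i−1) = 233−2 = 231; sign = (−1)^231 = -1.
(138|233)_J = -1 (Zolotarev's lemma cross-check).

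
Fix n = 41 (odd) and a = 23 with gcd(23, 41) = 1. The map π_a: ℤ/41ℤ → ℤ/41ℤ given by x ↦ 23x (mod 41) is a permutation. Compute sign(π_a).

Trace 4: π^k(4) = [4, 10, 25, 1, 23, 37, 31] for k=0..6.
Decompose π into cycles: lengths [10, 10, 10, 10, 1] (5 cycles, including the fixed point 0).
With 5 cycles on 41 points, sign = (−1)^{41−5} = +1.
Check: (23/41) = +1 by Zolotarev.

+1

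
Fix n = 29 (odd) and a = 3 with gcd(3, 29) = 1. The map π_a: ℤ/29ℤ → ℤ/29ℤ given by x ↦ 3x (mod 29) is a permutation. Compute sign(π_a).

-1

Trace 4: π^k(4) = [4, 12, 7, 21, 5, 15, 16] for k=0..6.
2 cycles of lengths [28, 1].
n − c = 29 − 2 = 27; sign = (−1)^27 = -1.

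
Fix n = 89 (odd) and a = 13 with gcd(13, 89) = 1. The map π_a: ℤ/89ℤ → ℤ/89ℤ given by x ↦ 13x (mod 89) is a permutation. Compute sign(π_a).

Trace 70: π^k(70) = [70, 20, 82, 87, 63, 18, 56] for k=0..6.
Cycle type of π: 88 + 1; total 2 cycles.
89 − 2 = 87 transpositions; sign(π) = (−1)^87 = -1.

-1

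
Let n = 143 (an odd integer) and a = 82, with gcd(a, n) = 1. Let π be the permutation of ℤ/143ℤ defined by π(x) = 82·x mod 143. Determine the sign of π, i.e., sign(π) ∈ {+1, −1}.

+1

Trace 53: π^k(53) = [53, 56, 16, 25, 48, 75, 1] for k=0..6.
Decompose π into cycles: lengths [30, 30, 30, 30, 6, 6, 5, 5, 1] (9 cycles, including the fixed point 0).
Σ(ℓ_i−1) = 143−9 = 134; sign = (−1)^134 = +1.
Check: (82/143) = +1 by Zolotarev.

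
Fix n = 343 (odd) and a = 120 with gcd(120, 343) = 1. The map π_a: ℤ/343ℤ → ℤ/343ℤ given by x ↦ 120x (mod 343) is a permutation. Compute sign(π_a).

Start at x=127: 127 → 148 → 267 → 141 → 113 → 183 → 8 → … (one orbit).
π_120 has 19 disjoint cycles with lengths [49, 49, 49, 49, 49, 49, 7, 7, 7, 7, 7, 7, 1, 1, 1, 1, 1, 1, 1] on {0,…,342}.
sign(π) = (−1)^{n − #cycles} = (−1)^{343−19} = (−1)^324 = +1.
Check: (120/343) = +1 by Zolotarev.

+1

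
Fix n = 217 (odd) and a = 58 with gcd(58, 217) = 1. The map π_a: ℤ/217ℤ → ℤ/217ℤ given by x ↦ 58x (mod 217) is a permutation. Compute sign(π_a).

-1

Trace 15: π^k(15) = [15, 2, 116, 1, 58, 109, 29] for k=0..6.
π_58 has 12 disjoint cycles with lengths [30, 30, 30, 30, 30, 30, 10, 10, 10, 3, 3, 1] on {0,…,216}.
12 cycles on 217: each ℓ→(−1)^(ℓ−1), product (−1)^205 = -1.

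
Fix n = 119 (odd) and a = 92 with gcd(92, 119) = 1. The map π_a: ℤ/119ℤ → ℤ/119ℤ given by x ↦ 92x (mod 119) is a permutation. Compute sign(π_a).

-1

Start at x=64: 64 → 57 → 8 → 22 → 1 → 92 → 15 → … (one orbit).
14 cycles of lengths [16, 16, 16, 16, 16, 16, 16, 1, 1, 1, 1, 1, 1, 1].
119 − 14 = 105 transpositions; sign(π) = (−1)^105 = -1.
The Jacobi symbol (92|119) = -1 (Zolotarev) agrees.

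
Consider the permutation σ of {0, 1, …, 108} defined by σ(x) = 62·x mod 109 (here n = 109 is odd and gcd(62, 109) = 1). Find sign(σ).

Orbit of 33 under x↦62x: [33, 84, 85, 38, 67, 12, 90]… (length divides ord_109(62)).
2 cycles of lengths [108, 1].
n − c = 109 − 2 = 107; sign = (−1)^107 = -1.
The Jacobi symbol (62|109) = -1 (Zolotarev) agrees.

-1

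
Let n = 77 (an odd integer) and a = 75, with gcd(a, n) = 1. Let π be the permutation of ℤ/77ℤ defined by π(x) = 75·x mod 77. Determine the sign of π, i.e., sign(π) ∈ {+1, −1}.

-1

Trace 67: π^k(67) = [67, 20, 37, 3, 71, 12, 53] for k=0..6.
Cycle type of π: 30×2 + 6 + 5×2 + 1; total 6 cycles.
Σ(ℓ_i−1) = 77−6 = 71; sign = (−1)^71 = -1.
Zolotarev: (75|77) = -1, matching the cycle-count sign.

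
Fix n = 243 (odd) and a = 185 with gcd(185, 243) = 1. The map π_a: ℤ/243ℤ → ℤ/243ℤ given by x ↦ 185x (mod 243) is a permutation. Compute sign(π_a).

-1

Trace 218: π^k(218) = [218, 235, 221, 61, 107, 112, 65] for k=0..6.
π_185 has 6 disjoint cycles with lengths [162, 54, 18, 6, 2, 1] on {0,…,242}.
n − c = 243 − 6 = 237; sign = (−1)^237 = -1.
The Jacobi symbol (185|243) = -1 (Zolotarev) agrees.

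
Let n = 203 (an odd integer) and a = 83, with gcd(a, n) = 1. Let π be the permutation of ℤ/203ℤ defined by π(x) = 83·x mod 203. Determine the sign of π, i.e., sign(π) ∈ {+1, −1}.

Trace 83: π^k(83) = [83, 190, 139, 169, 20, 36, 146] for k=0..6.
The orbit structure of x ↦ 83x mod 203: 20 orbits of sizes [14, 14, 14, 14, 14, 14, 14, 14, 14, 14, 14, 14, 7, 7, 7, 7, 2, 2, 2, 1].
Σ(ℓ_i−1) = 203−20 = 183; sign = (−1)^183 = -1.
The Jacobi symbol (83|203) = -1 (Zolotarev) agrees.

-1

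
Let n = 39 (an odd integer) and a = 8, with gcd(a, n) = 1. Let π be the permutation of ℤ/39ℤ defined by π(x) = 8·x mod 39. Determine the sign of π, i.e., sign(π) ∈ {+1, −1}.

+1

Orbit of 5 under x↦8x: [5, 1, 8, 25]… (length divides ord_39(8)).
Cycle type of π: 4×9 + 2 + 1; total 11 cycles.
Σ(ℓ_i−1) = 39−11 = 28; sign = (−1)^28 = +1.
(8|39)_J = +1 (Zolotarev's lemma cross-check).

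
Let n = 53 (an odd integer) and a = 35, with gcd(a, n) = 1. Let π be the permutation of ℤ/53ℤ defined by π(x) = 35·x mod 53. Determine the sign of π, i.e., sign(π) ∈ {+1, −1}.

-1

Start at x=15: 15 → 48 → 37 → 23 → 10 → 32 → 7 → … (one orbit).
The orbit structure of x ↦ 35x mod 53: 2 orbits of sizes [52, 1].
sign(π) = (−1)^{n − #cycles} = (−1)^{53−2} = (−1)^51 = -1.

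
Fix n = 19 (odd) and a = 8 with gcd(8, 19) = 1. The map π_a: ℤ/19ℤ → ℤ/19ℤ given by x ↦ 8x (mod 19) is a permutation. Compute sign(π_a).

-1

Trace 11: π^k(11) = [11, 12, 1, 8, 7, 18] for k=0..5.
Decompose π into cycles: lengths [6, 6, 6, 1] (4 cycles, including the fixed point 0).
4 cycles on 19: each ℓ→(−1)^(ℓ−1), product (−1)^15 = -1.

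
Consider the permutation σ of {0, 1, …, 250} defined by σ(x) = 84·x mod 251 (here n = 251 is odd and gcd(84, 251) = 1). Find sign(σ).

Trace 140: π^k(140) = [140, 214, 155, 219, 73, 108, 36] for k=0..6.
Decompose π into cycles: lengths [125, 125, 1] (3 cycles, including the fixed point 0).
With 3 cycles on 251 points, sign = (−1)^{251−3} = +1.

+1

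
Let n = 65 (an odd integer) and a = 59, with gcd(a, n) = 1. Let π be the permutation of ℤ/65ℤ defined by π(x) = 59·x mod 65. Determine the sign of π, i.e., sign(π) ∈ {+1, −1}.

-1

Start at x=54: 54 → 1 → 59 → 36 → 44 → 61 → 24 → … (one orbit).
8 cycles of lengths [12, 12, 12, 12, 12, 2, 2, 1].
With 8 cycles on 65 points, sign = (−1)^{65−8} = -1.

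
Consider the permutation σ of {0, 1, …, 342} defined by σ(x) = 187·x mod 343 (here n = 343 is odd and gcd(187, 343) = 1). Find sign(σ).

-1

Start at x=183: 183 → 264 → 319 → 314 → 65 → 150 → 267 → … (one orbit).
π_187 has 4 disjoint cycles with lengths [294, 42, 6, 1] on {0,…,342}.
n − c = 343 − 4 = 339; sign = (−1)^339 = -1.
Via Zolotarev, sign(π_{187}) = (187|343) = -1.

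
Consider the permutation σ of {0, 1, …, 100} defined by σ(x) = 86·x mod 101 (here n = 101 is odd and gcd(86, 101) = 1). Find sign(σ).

-1

Orbit of 100 under x↦86x: [100, 15, 78, 42, 77, 57, 54]… (length divides ord_101(86)).
The orbit structure of x ↦ 86x mod 101: 2 orbits of sizes [100, 1].
101 − 2 = 99 transpositions; sign(π) = (−1)^99 = -1.
Zolotarev: (86|101) = -1, matching the cycle-count sign.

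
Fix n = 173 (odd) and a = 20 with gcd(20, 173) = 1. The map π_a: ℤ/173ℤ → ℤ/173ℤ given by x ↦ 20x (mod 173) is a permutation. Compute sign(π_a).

-1

Start at x=94: 94 → 150 → 59 → 142 → 72 → 56 → 82 → … (one orbit).
Cycle type of π: 172 + 1; total 2 cycles.
Σ(ℓ_i−1) = 173−2 = 171; sign = (−1)^171 = -1.
(20|173)_J = -1 (Zolotarev's lemma cross-check).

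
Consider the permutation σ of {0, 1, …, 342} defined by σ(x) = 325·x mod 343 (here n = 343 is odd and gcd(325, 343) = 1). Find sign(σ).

-1

Start at x=325: 325 → 324 → 342 → 18 → 19 → 1 → 325 (one orbit).
Decompose π into cycles: lengths [6, 6, 6, 6, 6, 6, 6, 6, 6, 6, 6, 6, 6, 6, 6, 6, 6, 6, 6, 6, 6, 6, 6, 6, 6, 6, 6, 6, 6, 6, 6, 6, 6, 6, 6, 6, 6, 6, 6, 6, 6, 6, 6, 6, 6, 6, 6, 6, 6, 6, 6, 6, 6, 6, 6, 6, 6, 1] (58 cycles, including the fixed point 0).
Σ(ℓ_i−1) = 343−58 = 285; sign = (−1)^285 = -1.
The Jacobi symbol (325|343) = -1 (Zolotarev) agrees.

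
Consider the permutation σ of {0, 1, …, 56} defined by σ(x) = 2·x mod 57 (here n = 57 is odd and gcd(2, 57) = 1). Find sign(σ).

Start at x=14: 14 → 28 → 56 → 55 → 53 → 49 → 41 → … (one orbit).
The orbit structure of x ↦ 2x mod 57: 5 orbits of sizes [18, 18, 18, 2, 1].
Σ(ℓ_i−1) = 57−5 = 52; sign = (−1)^52 = +1.

+1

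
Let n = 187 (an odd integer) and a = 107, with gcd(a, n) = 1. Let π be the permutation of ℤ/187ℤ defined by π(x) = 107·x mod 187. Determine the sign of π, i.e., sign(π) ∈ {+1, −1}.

+1

Trace 179: π^k(179) = [179, 79, 38, 139, 100, 41, 86] for k=0..6.
5 cycles of lengths [80, 80, 16, 10, 1].
n − c = 187 − 5 = 182; sign = (−1)^182 = +1.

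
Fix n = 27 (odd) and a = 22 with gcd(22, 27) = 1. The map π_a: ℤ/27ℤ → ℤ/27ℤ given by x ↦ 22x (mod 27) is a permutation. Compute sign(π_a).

Trace 22: π^k(22) = [22, 25, 10, 4, 7, 19, 13] for k=0..6.
7 cycles of lengths [9, 9, 3, 3, 1, 1, 1].
27 − 7 = 20 transpositions; sign(π) = (−1)^20 = +1.

+1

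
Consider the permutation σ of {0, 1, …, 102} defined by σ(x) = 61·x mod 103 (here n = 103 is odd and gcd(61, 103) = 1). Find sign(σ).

+1

Orbit of 61 under x↦61x: [61, 13, 72, 66, 9, 34, 14]… (length divides ord_103(61)).
Cycle lengths of π_61 on ℤ/103ℤ: [17, 17, 17, 17, 17, 17, 1]; 7 cycles in total.
With 7 cycles on 103 points, sign = (−1)^{103−7} = +1.
(61|103)_J = +1 (Zolotarev's lemma cross-check).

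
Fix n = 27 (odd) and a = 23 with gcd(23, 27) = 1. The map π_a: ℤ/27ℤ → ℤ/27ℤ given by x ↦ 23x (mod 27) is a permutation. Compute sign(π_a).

Orbit of 4 under x↦23x: [4, 11, 10, 14, 25, 8, 22]… (length divides ord_27(23)).
Cycle lengths of π_23 on ℤ/27ℤ: [18, 6, 2, 1]; 4 cycles in total.
n − c = 27 − 4 = 23; sign = (−1)^23 = -1.

-1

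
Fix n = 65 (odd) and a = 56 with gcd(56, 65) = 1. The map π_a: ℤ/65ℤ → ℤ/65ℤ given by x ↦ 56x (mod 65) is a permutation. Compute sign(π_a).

Start at x=56: 56 → 16 → 51 → 61 → 36 → 1 → 56 (one orbit).
π_56 has 15 disjoint cycles with lengths [6, 6, 6, 6, 6, 6, 6, 6, 6, 6, 1, 1, 1, 1, 1] on {0,…,64}.
Σ(ℓ_i−1) = 65−15 = 50; sign = (−1)^50 = +1.
Via Zolotarev, sign(π_{56}) = (56|65) = +1.

+1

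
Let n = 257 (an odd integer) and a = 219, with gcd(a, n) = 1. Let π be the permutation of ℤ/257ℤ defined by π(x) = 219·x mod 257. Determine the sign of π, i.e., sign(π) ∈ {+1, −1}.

Trace 149: π^k(149) = [149, 249, 47, 13, 20, 11, 96] for k=0..6.
Decompose π into cycles: lengths [256, 1] (2 cycles, including the fixed point 0).
2 cycles on 257: each ℓ→(−1)^(ℓ−1), product (−1)^255 = -1.

-1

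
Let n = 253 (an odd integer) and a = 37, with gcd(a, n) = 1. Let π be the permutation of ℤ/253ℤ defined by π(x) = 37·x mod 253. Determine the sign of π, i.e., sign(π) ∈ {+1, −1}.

Start at x=70: 70 → 60 → 196 → 168 → 144 → 15 → 49 → … (one orbit).
Cycle type of π: 110×2 + 22 + 5×2 + 1; total 6 cycles.
sign(π) = (−1)^{n − #cycles} = (−1)^{253−6} = (−1)^247 = -1.
(37|253)_J = -1 (Zolotarev's lemma cross-check).

-1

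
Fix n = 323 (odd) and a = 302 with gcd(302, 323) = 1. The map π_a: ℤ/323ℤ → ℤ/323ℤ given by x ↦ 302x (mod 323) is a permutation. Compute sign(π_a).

Start at x=254: 254 → 157 → 256 → 115 → 169 → 4 → 239 → … (one orbit).
15 cycles of lengths [36, 36, 36, 36, 36, 36, 36, 36, 9, 9, 4, 4, 4, 4, 1].
sign(π) = (−1)^{n − #cycles} = (−1)^{323−15} = (−1)^308 = +1.

+1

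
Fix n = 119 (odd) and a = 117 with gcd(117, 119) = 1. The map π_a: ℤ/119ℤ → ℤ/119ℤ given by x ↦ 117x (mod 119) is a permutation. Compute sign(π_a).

Orbit of 94 under x↦117x: [94, 50, 19, 81, 76, 86, 66]… (length divides ord_119(117)).
The orbit structure of x ↦ 117x mod 119: 8 orbits of sizes [24, 24, 24, 24, 8, 8, 6, 1].
n − c = 119 − 8 = 111; sign = (−1)^111 = -1.
Zolotarev: (117|119) = -1, matching the cycle-count sign.

-1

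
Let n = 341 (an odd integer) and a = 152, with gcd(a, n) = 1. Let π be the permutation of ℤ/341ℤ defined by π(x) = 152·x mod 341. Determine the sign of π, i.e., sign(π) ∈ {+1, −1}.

Trace 295: π^k(295) = [295, 169, 113, 126, 56, 328, 70] for k=0..6.
π_152 has 25 disjoint cycles with lengths [15, 15, 15, 15, 15, 15, 15, 15, 15, 15, 15, 15, 15, 15, 15, 15, 15, 15, 15, 15, 15, 15, 5, 5, 1] on {0,…,340}.
sign(π) = (−1)^{n − #cycles} = (−1)^{341−25} = (−1)^316 = +1.
Zolotarev: (152|341) = +1, matching the cycle-count sign.

+1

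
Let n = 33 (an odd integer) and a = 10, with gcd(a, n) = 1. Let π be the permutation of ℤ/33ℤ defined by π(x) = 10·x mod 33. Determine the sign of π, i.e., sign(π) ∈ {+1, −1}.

-1

Trace 10: π^k(10) = [10, 1] for k=0..1.
The orbit structure of x ↦ 10x mod 33: 18 orbits of sizes [2, 2, 2, 2, 2, 2, 2, 2, 2, 2, 2, 2, 2, 2, 2, 1, 1, 1].
33 − 18 = 15 transpositions; sign(π) = (−1)^15 = -1.
Via Zolotarev, sign(π_{10}) = (10|33) = -1.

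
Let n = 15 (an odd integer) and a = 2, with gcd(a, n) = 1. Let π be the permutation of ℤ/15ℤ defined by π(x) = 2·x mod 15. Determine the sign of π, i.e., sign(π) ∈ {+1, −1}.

+1

Start at x=1: 1 → 2 → 4 → 8 → 1 (one orbit).
π_2 has 5 disjoint cycles with lengths [4, 4, 4, 2, 1] on {0,…,14}.
With 5 cycles on 15 points, sign = (−1)^{15−5} = +1.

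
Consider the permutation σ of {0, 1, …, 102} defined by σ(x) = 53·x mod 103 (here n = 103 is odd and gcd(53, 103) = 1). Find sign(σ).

-1

Orbit of 37 under x↦53x: [37, 4, 6, 9, 65, 46, 69]… (length divides ord_103(53)).
The orbit structure of x ↦ 53x mod 103: 2 orbits of sizes [102, 1].
2 cycles on 103: each ℓ→(−1)^(ℓ−1), product (−1)^101 = -1.
Zolotarev: (53|103) = -1, matching the cycle-count sign.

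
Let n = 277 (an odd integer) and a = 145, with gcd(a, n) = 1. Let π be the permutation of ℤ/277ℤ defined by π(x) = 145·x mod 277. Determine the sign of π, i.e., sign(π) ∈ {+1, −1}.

Orbit of 16 under x↦145x: [16, 104, 122, 239, 30, 195, 21]… (length divides ord_277(145)).
4 cycles of lengths [92, 92, 92, 1].
4 cycles on 277: each ℓ→(−1)^(ℓ−1), product (−1)^273 = -1.
Check: (145/277) = -1 by Zolotarev.

-1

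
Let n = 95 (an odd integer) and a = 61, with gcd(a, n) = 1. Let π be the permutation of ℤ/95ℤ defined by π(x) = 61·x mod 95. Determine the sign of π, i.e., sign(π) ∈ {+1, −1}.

Orbit of 36 under x↦61x: [36, 11, 6, 81, 1, 61, 16]… (length divides ord_95(61)).
The orbit structure of x ↦ 61x mod 95: 15 orbits of sizes [9, 9, 9, 9, 9, 9, 9, 9, 9, 9, 1, 1, 1, 1, 1].
sign(π) = (−1)^{n − #cycles} = (−1)^{95−15} = (−1)^80 = +1.
Zolotarev: (61|95) = +1, matching the cycle-count sign.

+1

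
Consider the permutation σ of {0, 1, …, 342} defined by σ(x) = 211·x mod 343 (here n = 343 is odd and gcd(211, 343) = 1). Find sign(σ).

Start at x=141: 141 → 253 → 218 → 36 → 50 → 260 → 323 → … (one orbit).
The orbit structure of x ↦ 211x mod 343: 19 orbits of sizes [49, 49, 49, 49, 49, 49, 7, 7, 7, 7, 7, 7, 1, 1, 1, 1, 1, 1, 1].
n − c = 343 − 19 = 324; sign = (−1)^324 = +1.

+1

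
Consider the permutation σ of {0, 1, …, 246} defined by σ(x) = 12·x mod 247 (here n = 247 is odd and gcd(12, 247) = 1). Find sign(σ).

Start at x=1: 1 → 12 → 144 → 246 → 235 → 103 → 1 (one orbit).
π_12 has 46 disjoint cycles with lengths [6, 6, 6, 6, 6, 6, 6, 6, 6, 6, 6, 6, 6, 6, 6, 6, 6, 6, 6, 6, 6, 6, 6, 6, 6, 6, 6, 6, 6, 6, 6, 6, 6, 6, 6, 6, 6, 6, 6, 2, 2, 2, 2, 2, 2, 1] on {0,…,246}.
46 cycles on 247: each ℓ→(−1)^(ℓ−1), product (−1)^201 = -1.

-1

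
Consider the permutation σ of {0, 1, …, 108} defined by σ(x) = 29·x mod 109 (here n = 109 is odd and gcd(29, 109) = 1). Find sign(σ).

+1

Orbit of 63 under x↦29x: [63, 83, 9, 43, 48, 84, 38]… (length divides ord_109(29)).
Cycle type of π: 54×2 + 1; total 3 cycles.
Σ(ℓ_i−1) = 109−3 = 106; sign = (−1)^106 = +1.
The Jacobi symbol (29|109) = +1 (Zolotarev) agrees.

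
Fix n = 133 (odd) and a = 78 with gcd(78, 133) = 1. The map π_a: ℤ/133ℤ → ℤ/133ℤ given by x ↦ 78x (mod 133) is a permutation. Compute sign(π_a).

Start at x=106: 106 → 22 → 120 → 50 → 43 → 29 → 1 → … (one orbit).
The orbit structure of x ↦ 78x mod 133: 14 orbits of sizes [18, 18, 18, 18, 18, 18, 18, 1, 1, 1, 1, 1, 1, 1].
133 − 14 = 119 transpositions; sign(π) = (−1)^119 = -1.
Zolotarev: (78|133) = -1, matching the cycle-count sign.

-1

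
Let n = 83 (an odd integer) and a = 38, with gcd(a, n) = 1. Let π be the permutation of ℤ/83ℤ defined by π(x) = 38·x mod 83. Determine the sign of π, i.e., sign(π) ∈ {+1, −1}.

Start at x=11: 11 → 3 → 31 → 16 → 27 → 30 → 61 → … (one orbit).
Decompose π into cycles: lengths [41, 41, 1] (3 cycles, including the fixed point 0).
sign(π) = (−1)^{n − #cycles} = (−1)^{83−3} = (−1)^80 = +1.
Zolotarev: (38|83) = +1, matching the cycle-count sign.

+1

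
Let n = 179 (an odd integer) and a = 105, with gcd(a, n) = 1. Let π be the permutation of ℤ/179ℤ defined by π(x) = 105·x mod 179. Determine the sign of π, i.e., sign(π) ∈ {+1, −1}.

Trace 33: π^k(33) = [33, 64, 97, 161, 79, 61, 140] for k=0..6.
π_105 has 2 disjoint cycles with lengths [178, 1] on {0,…,178}.
sign(π) = (−1)^{n − #cycles} = (−1)^{179−2} = (−1)^177 = -1.

-1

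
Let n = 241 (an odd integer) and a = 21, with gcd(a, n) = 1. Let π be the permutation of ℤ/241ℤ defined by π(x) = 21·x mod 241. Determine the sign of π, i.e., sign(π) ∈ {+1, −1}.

Start at x=116: 116 → 26 → 64 → 139 → 27 → 85 → 98 → … (one orbit).
π_21 has 4 disjoint cycles with lengths [80, 80, 80, 1] on {0,…,240}.
241 − 4 = 237 transpositions; sign(π) = (−1)^237 = -1.
(21|241)_J = -1 (Zolotarev's lemma cross-check).

-1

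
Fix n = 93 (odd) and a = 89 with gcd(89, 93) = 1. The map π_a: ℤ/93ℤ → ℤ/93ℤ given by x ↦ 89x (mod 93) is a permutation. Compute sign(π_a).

+1

Orbit of 4 under x↦89x: [4, 77, 64, 23, 1, 89, 16]… (length divides ord_93(89)).
Cycle type of π: 10×9 + 2 + 1; total 11 cycles.
Σ(ℓ_i−1) = 93−11 = 82; sign = (−1)^82 = +1.
The Jacobi symbol (89|93) = +1 (Zolotarev) agrees.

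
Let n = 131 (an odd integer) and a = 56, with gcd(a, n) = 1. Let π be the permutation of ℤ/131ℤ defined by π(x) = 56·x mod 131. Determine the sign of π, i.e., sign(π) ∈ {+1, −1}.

-1

Trace 47: π^k(47) = [47, 12, 17, 35, 126, 113, 40] for k=0..6.
Cycle lengths of π_56 on ℤ/131ℤ: [130, 1]; 2 cycles in total.
2 cycles on 131: each ℓ→(−1)^(ℓ−1), product (−1)^129 = -1.
Zolotarev: (56|131) = -1, matching the cycle-count sign.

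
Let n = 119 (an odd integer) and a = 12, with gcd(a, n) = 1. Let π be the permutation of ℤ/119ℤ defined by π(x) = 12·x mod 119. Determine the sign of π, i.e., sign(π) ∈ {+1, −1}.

Start at x=16: 16 → 73 → 43 → 40 → 4 → 48 → 100 → … (one orbit).
Cycle lengths of π_12 on ℤ/119ℤ: [48, 48, 16, 6, 1]; 5 cycles in total.
n − c = 119 − 5 = 114; sign = (−1)^114 = +1.
Check: (12/119) = +1 by Zolotarev.

+1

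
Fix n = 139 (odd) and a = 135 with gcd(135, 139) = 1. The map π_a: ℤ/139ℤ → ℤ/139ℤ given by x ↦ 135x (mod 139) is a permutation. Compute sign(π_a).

Start at x=109: 109 → 120 → 76 → 113 → 104 → 1 → 135 → … (one orbit).
Cycle type of π: 138 + 1; total 2 cycles.
Σ(ℓ_i−1) = 139−2 = 137; sign = (−1)^137 = -1.
The Jacobi symbol (135|139) = -1 (Zolotarev) agrees.

-1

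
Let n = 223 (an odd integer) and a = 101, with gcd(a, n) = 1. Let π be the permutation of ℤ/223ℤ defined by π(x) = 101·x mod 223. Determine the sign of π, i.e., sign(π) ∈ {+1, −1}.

Start at x=65: 65 → 98 → 86 → 212 → 4 → 181 → 218 → … (one orbit).
Cycle type of π: 111×2 + 1; total 3 cycles.
With 3 cycles on 223 points, sign = (−1)^{223−3} = +1.
The Jacobi symbol (101|223) = +1 (Zolotarev) agrees.

+1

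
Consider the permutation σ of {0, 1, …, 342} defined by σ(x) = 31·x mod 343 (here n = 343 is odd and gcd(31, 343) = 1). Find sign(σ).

Trace 117: π^k(117) = [117, 197, 276, 324, 97, 263, 264] for k=0..6.
π_31 has 16 disjoint cycles with lengths [42, 42, 42, 42, 42, 42, 42, 6, 6, 6, 6, 6, 6, 6, 6, 1] on {0,…,342}.
343 − 16 = 327 transpositions; sign(π) = (−1)^327 = -1.
Via Zolotarev, sign(π_{31}) = (31|343) = -1.

-1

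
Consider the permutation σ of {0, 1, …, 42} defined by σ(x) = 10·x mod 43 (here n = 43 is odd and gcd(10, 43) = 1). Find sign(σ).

+1

Trace 21: π^k(21) = [21, 38, 36, 16, 31, 9, 4] for k=0..6.
Cycle lengths of π_10 on ℤ/43ℤ: [21, 21, 1]; 3 cycles in total.
43 − 3 = 40 transpositions; sign(π) = (−1)^40 = +1.
(10|43)_J = +1 (Zolotarev's lemma cross-check).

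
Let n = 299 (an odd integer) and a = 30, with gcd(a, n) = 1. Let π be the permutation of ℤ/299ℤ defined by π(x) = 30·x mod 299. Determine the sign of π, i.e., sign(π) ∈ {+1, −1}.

-1

Orbit of 94 under x↦30x: [94, 129, 282, 88, 248, 264, 146]… (length divides ord_299(30)).
The orbit structure of x ↦ 30x mod 299: 8 orbits of sizes [66, 66, 66, 66, 22, 6, 6, 1].
sign(π) = (−1)^{n − #cycles} = (−1)^{299−8} = (−1)^291 = -1.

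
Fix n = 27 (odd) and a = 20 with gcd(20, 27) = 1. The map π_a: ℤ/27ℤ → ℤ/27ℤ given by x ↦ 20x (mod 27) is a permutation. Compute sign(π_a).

Orbit of 7 under x↦20x: [7, 5, 19, 2, 13, 17, 16]… (length divides ord_27(20)).
Decompose π into cycles: lengths [18, 6, 2, 1] (4 cycles, including the fixed point 0).
n − c = 27 − 4 = 23; sign = (−1)^23 = -1.

-1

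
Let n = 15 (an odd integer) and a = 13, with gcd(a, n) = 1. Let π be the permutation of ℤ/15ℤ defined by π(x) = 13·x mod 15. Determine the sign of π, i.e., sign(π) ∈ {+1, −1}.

Start at x=13: 13 → 4 → 7 → 1 → 13 (one orbit).
π_13 has 6 disjoint cycles with lengths [4, 4, 4, 1, 1, 1] on {0,…,14}.
6 cycles on 15: each ℓ→(−1)^(ℓ−1), product (−1)^9 = -1.

-1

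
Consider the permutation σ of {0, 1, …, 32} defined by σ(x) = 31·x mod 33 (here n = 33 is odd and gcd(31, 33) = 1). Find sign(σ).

Orbit of 31 under x↦31x: [31, 4, 25, 16, 1]… (length divides ord_33(31)).
Decompose π into cycles: lengths [5, 5, 5, 5, 5, 5, 1, 1, 1] (9 cycles, including the fixed point 0).
With 9 cycles on 33 points, sign = (−1)^{33−9} = +1.
Zolotarev: (31|33) = +1, matching the cycle-count sign.

+1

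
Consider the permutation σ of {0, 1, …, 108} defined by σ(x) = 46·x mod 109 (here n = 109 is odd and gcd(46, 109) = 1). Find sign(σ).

+1

Start at x=108: 108 → 63 → 64 → 1 → 46 → 45 → 108 (one orbit).
Cycle type of π: 6×18 + 1; total 19 cycles.
With 19 cycles on 109 points, sign = (−1)^{109−19} = +1.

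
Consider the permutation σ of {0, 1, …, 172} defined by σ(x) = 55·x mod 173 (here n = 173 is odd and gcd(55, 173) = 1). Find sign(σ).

Orbit of 164 under x↦55x: [164, 24, 109, 113, 160, 150, 119]… (length divides ord_173(55)).
The orbit structure of x ↦ 55x mod 173: 3 orbits of sizes [86, 86, 1].
n − c = 173 − 3 = 170; sign = (−1)^170 = +1.
The Jacobi symbol (55|173) = +1 (Zolotarev) agrees.

+1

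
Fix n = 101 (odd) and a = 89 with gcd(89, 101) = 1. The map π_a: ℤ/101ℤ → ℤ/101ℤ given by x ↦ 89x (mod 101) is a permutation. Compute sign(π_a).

Trace 68: π^k(68) = [68, 93, 96, 60, 88, 55, 47] for k=0..6.
Decompose π into cycles: lengths [100, 1] (2 cycles, including the fixed point 0).
101 − 2 = 99 transpositions; sign(π) = (−1)^99 = -1.

-1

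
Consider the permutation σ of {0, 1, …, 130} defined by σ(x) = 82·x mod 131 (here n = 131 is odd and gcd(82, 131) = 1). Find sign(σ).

Start at x=61: 61 → 24 → 3 → 115 → 129 → 98 → 45 → … (one orbit).
Decompose π into cycles: lengths [130, 1] (2 cycles, including the fixed point 0).
2 cycles on 131: each ℓ→(−1)^(ℓ−1), product (−1)^129 = -1.
Check: (82/131) = -1 by Zolotarev.

-1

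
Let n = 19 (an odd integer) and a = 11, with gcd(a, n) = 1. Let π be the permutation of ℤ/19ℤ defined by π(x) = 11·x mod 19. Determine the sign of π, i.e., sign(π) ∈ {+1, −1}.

+1

Trace 7: π^k(7) = [7, 1, 11] for k=0..2.
Decompose π into cycles: lengths [3, 3, 3, 3, 3, 3, 1] (7 cycles, including the fixed point 0).
With 7 cycles on 19 points, sign = (−1)^{19−7} = +1.
Via Zolotarev, sign(π_{11}) = (11|19) = +1.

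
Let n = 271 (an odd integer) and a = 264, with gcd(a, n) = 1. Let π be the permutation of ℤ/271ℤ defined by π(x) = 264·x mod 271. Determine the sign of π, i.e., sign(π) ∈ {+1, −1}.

-1

Orbit of 114 under x↦264x: [114, 15, 166, 193, 4, 243, 196]… (length divides ord_271(264)).
2 cycles of lengths [270, 1].
n − c = 271 − 2 = 269; sign = (−1)^269 = -1.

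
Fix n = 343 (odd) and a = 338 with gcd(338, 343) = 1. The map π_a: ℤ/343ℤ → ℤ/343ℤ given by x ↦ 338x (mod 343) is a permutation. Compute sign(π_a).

+1

Orbit of 319 under x↦338x: [319, 120, 86, 256, 92, 226, 242]… (length divides ord_343(338)).
Decompose π into cycles: lengths [147, 147, 21, 21, 3, 3, 1] (7 cycles, including the fixed point 0).
343 − 7 = 336 transpositions; sign(π) = (−1)^336 = +1.
The Jacobi symbol (338|343) = +1 (Zolotarev) agrees.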